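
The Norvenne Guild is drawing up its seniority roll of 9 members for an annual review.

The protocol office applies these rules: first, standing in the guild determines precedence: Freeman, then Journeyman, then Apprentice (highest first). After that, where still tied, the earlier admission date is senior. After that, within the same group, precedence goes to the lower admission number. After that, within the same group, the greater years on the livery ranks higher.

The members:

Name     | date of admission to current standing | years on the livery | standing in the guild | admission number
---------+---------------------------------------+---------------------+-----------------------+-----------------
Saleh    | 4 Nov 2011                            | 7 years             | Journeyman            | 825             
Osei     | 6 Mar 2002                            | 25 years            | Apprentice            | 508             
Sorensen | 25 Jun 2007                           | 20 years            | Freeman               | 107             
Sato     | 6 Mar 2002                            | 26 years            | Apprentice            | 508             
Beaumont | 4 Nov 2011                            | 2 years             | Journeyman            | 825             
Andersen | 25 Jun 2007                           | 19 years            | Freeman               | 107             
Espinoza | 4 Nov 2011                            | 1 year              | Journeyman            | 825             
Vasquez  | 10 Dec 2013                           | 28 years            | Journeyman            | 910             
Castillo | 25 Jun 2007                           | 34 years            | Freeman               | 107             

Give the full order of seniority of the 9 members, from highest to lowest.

Castillo, Sorensen, Andersen, Saleh, Beaumont, Espinoza, Vasquez, Sato, Osei

By standing in the guild: Castillo, Sorensen and Andersen (Freeman); then Saleh, Beaumont, Espinoza and Vasquez (Journeyman); then Sato and Osei (Apprentice).
Castillo, Sorensen and Andersen all have date of admission to current standing 25 Jun 2007, so the next rule applies.
Castillo, Sorensen and Andersen all have admission number 107, so the next rule applies.
Among Castillo, Sorensen and Andersen, by years on the livery (higher first): Castillo (34 years) before Sorensen (20 years) before Andersen (19 years).
Among Saleh, Beaumont, Espinoza and Vasquez, by date of admission to current standing (earlier first): Saleh, Beaumont and Espinoza (4 Nov 2011) before Vasquez (10 Dec 2013).
Saleh, Beaumont and Espinoza all have admission number 825, so the next rule applies.
Among Saleh, Beaumont and Espinoza, by years on the livery (higher first): Saleh (7 years) before Beaumont (2 years) before Espinoza (1 year).
Sato and Osei both have date of admission to current standing 6 Mar 2002, so the next rule applies.
Sato and Osei both have admission number 508, so the next rule applies.
Among Sato and Osei, by years on the livery (higher first): Sato (26 years) before Osei (25 years).
Full order: Castillo, Sorensen, Andersen, Saleh, Beaumont, Espinoza, Vasquez, Sato, Osei.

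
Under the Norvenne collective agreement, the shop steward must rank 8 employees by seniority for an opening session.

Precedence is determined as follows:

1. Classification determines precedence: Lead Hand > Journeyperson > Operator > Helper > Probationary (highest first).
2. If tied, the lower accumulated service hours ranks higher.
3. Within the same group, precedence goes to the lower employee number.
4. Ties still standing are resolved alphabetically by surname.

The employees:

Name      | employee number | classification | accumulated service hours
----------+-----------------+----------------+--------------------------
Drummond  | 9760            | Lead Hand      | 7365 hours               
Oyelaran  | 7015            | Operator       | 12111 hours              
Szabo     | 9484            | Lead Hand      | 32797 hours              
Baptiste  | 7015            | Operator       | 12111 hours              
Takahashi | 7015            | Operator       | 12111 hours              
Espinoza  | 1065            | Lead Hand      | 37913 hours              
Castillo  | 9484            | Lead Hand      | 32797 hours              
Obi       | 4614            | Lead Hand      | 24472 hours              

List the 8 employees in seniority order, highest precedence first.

By classification: Drummond, Obi, Castillo, Szabo and Espinoza (Lead Hand); then Baptiste, Oyelaran and Takahashi (Operator).
Among Drummond, Obi, Castillo, Szabo and Espinoza, by accumulated service hours (lower first): Drummond (7365 hours) before Obi (24472 hours) before Castillo and Szabo (32797 hours) before Espinoza (37913 hours).
Castillo and Szabo both have employee number 9484, so the next rule applies.
Among Castillo and Szabo, alphabetically by surname: Castillo before Szabo.
Baptiste, Oyelaran and Takahashi all have accumulated service hours 12111 hours, so the next rule applies.
Baptiste, Oyelaran and Takahashi all have employee number 7015, so the next rule applies.
Among Baptiste, Oyelaran and Takahashi, alphabetically by surname: Baptiste before Oyelaran before Takahashi.
Full order: Drummond, Obi, Castillo, Szabo, Espinoza, Baptiste, Oyelaran, Takahashi.

Drummond, Obi, Castillo, Szabo, Espinoza, Baptiste, Oyelaran, Takahashi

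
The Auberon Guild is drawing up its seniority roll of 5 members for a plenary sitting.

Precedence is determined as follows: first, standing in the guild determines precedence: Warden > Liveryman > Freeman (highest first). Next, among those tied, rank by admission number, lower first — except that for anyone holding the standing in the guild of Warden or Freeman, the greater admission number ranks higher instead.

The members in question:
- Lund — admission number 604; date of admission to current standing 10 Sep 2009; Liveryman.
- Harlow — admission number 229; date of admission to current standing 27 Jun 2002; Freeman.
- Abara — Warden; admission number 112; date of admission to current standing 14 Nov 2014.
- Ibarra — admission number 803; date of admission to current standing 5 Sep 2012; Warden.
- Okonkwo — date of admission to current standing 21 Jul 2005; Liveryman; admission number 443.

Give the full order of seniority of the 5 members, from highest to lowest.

Ibarra, Abara, Okonkwo, Lund, Harlow

By standing in the guild: Ibarra and Abara (Warden); then Okonkwo and Lund (Liveryman); then Harlow (Freeman).
Among Ibarra and Abara, by admission number (higher first) (reversed rule for this group): Ibarra (803) before Abara (112).
Among Okonkwo and Lund, by admission number (lower first): Okonkwo (443) before Lund (604).
Full order: Ibarra, Abara, Okonkwo, Lund, Harlow.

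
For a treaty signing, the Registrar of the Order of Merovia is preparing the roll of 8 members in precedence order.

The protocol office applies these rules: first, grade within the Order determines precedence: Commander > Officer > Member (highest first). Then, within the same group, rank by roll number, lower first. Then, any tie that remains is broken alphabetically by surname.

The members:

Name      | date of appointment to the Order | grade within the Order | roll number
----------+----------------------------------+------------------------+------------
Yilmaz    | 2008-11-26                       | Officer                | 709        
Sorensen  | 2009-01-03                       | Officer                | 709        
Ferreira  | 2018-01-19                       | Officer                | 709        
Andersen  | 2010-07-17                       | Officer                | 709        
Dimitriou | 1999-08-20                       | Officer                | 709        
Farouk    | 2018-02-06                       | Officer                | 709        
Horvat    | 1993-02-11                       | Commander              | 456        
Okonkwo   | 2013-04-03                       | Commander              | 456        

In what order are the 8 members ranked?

Horvat, Okonkwo, Andersen, Dimitriou, Farouk, Ferreira, Sorensen, Yilmaz

By grade within the Order: Horvat and Okonkwo (Commander); then Andersen, Dimitriou, Farouk, Ferreira, Sorensen and Yilmaz (Officer).
Horvat and Okonkwo both have roll number 456, so the next rule applies.
Among Horvat and Okonkwo, alphabetically by surname: Horvat before Okonkwo.
Andersen, Dimitriou, Farouk, Ferreira, Sorensen and Yilmaz all have roll number 709, so the next rule applies.
Among Andersen, Dimitriou, Farouk, Ferreira, Sorensen and Yilmaz, alphabetically by surname: Andersen before Dimitriou before Farouk before Ferreira before Sorensen before Yilmaz.
Full order: Horvat, Okonkwo, Andersen, Dimitriou, Farouk, Ferreira, Sorensen, Yilmaz.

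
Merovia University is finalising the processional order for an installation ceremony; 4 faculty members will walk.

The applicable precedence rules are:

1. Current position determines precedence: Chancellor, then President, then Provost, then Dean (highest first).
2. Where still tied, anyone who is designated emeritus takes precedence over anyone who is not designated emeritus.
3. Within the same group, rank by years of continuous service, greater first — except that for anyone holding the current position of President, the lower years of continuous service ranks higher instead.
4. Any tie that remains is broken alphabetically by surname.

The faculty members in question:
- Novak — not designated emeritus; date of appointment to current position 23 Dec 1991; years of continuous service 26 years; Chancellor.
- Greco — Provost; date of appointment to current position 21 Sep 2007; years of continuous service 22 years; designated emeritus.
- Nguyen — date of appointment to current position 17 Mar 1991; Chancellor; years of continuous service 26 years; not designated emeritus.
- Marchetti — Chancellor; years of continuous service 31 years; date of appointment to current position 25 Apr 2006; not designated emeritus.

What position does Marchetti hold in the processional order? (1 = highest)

1

By current position: Marchetti, Nguyen and Novak (Chancellor); then Greco (Provost).
Marchetti, Nguyen and Novak are each not designated emeritus, so the next rule applies.
Among Marchetti, Nguyen and Novak, by years of continuous service (higher first): Marchetti (31 years) before Nguyen and Novak (26 years).
Among Nguyen and Novak, alphabetically by surname: Nguyen before Novak.
Order: Marchetti, Nguyen, Novak, Greco. So position 1.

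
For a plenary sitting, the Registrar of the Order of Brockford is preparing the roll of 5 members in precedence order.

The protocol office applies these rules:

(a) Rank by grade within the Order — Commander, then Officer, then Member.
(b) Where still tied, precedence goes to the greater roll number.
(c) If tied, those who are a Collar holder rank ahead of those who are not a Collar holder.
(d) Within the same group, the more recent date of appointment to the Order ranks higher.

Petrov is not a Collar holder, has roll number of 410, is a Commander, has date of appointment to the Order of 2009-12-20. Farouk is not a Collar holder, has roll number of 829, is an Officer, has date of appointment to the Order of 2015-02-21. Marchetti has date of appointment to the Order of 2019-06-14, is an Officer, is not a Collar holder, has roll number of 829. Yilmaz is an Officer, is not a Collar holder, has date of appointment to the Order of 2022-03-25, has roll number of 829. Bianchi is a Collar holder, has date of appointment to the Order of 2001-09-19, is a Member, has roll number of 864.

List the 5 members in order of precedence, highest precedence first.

Petrov, Yilmaz, Marchetti, Farouk, Bianchi

By grade within the Order: Petrov (Commander); then Yilmaz, Marchetti and Farouk (Officer); then Bianchi (Member).
Yilmaz, Marchetti and Farouk all have roll number 829, so the next rule applies.
Yilmaz, Marchetti and Farouk are each not a Collar holder, so the next rule applies.
Among Yilmaz, Marchetti and Farouk, by date of appointment to the Order (later first): Yilmaz (2022-03-25) before Marchetti (2019-06-14) before Farouk (2015-02-21).
Full order: Petrov, Yilmaz, Marchetti, Farouk, Bianchi.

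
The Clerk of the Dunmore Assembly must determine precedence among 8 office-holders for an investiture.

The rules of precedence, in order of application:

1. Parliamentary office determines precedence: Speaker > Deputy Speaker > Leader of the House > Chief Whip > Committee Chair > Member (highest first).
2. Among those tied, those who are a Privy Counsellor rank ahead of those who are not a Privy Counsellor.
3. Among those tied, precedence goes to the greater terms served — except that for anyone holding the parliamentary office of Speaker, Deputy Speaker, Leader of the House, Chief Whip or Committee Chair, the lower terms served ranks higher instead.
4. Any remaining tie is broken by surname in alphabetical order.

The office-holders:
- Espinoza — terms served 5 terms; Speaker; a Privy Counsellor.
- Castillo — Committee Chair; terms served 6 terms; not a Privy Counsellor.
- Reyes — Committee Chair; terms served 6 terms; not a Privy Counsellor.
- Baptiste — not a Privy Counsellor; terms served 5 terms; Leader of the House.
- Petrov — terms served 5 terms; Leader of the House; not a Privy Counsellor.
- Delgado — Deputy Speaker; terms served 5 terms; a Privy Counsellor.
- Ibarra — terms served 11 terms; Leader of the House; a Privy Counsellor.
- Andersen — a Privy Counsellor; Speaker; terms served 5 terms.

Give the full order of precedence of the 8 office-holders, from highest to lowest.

By parliamentary office: Andersen and Espinoza (Speaker); then Delgado (Deputy Speaker); then Ibarra, Baptiste and Petrov (Leader of the House); then Castillo and Reyes (Committee Chair).
Andersen and Espinoza are each a Privy Counsellor, so the next rule applies.
Andersen and Espinoza both have terms served 5 terms, so the next rule applies.
Among Andersen and Espinoza, alphabetically by surname: Andersen before Espinoza.
Among Ibarra, Baptiste and Petrov, a Privy Counsellor before not a Privy Counsellor: Ibarra (a Privy Counsellor) before Baptiste and Petrov (not a Privy Counsellor).
Baptiste and Petrov both have terms served 5 terms, so the next rule applies.
Among Baptiste and Petrov, alphabetically by surname: Baptiste before Petrov.
Castillo and Reyes are each not a Privy Counsellor, so the next rule applies.
Castillo and Reyes both have terms served 6 terms, so the next rule applies.
Among Castillo and Reyes, alphabetically by surname: Castillo before Reyes.
Full order: Andersen, Espinoza, Delgado, Ibarra, Baptiste, Petrov, Castillo, Reyes.

Andersen, Espinoza, Delgado, Ibarra, Baptiste, Petrov, Castillo, Reyes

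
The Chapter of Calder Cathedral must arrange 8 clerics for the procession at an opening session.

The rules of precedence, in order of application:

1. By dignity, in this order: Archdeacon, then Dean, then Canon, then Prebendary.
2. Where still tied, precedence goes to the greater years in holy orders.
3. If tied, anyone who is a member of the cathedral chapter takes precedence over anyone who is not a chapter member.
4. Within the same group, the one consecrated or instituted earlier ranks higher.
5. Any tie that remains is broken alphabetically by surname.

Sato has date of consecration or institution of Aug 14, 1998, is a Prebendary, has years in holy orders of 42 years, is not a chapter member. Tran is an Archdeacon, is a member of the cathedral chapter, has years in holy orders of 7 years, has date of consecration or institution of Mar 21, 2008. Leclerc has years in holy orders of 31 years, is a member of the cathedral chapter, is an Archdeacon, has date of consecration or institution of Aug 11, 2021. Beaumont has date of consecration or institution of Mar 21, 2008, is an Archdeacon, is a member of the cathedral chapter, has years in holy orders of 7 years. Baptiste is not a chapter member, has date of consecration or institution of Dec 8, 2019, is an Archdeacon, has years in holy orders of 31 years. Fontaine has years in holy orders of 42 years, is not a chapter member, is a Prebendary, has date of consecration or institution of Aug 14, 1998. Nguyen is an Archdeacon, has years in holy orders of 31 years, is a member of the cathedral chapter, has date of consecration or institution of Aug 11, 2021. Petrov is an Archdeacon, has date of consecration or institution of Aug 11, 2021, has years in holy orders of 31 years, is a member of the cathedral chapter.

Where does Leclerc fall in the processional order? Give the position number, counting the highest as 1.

By dignity: Leclerc, Nguyen, Petrov, Baptiste, Beaumont and Tran (Archdeacon); then Fontaine and Sato (Prebendary).
Among Leclerc, Nguyen, Petrov, Baptiste, Beaumont and Tran, by years in holy orders (higher first): Leclerc, Nguyen, Petrov and Baptiste (31 years) before Beaumont and Tran (7 years).
Among Leclerc, Nguyen, Petrov and Baptiste, a member of the cathedral chapter before not a chapter member: Leclerc, Nguyen and Petrov (a member of the cathedral chapter) before Baptiste (not a chapter member).
Leclerc, Nguyen and Petrov all have date of consecration or institution Aug 11, 2021, so the next rule applies.
Among Leclerc, Nguyen and Petrov, alphabetically by surname: Leclerc before Nguyen before Petrov.
Beaumont and Tran are each a member of the cathedral chapter, so the next rule applies.
Beaumont and Tran both have date of consecration or institution Mar 21, 2008, so the next rule applies.
Among Beaumont and Tran, alphabetically by surname: Beaumont before Tran.
Fontaine and Sato both have years in holy orders 42 years, so the next rule applies.
Fontaine and Sato are each not a chapter member, so the next rule applies.
Fontaine and Sato both have date of consecration or institution Aug 14, 1998, so the next rule applies.
Among Fontaine and Sato, alphabetically by surname: Fontaine before Sato.
Order: Leclerc, Nguyen, Petrov, Baptiste, Beaumont, Tran, Fontaine, Sato. So position 1.

1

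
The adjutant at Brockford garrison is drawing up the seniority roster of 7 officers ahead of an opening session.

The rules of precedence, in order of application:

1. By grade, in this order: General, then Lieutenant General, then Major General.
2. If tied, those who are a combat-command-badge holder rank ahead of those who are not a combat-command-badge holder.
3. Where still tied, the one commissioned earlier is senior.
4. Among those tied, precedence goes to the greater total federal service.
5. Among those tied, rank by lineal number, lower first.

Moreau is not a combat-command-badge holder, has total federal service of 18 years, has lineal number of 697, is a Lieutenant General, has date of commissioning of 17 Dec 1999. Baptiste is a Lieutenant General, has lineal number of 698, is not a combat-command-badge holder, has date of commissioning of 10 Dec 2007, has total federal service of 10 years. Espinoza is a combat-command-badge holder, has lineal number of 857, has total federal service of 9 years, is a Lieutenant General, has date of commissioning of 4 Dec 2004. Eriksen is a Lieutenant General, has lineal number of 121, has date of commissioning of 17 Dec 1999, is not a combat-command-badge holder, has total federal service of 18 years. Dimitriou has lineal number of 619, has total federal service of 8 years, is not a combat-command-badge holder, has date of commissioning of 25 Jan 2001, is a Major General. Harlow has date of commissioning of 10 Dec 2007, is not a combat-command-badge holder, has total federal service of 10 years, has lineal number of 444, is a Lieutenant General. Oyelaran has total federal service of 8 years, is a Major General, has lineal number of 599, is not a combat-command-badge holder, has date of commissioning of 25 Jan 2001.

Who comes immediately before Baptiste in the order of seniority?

Harlow

By grade: Espinoza, Eriksen, Moreau, Harlow and Baptiste (Lieutenant General); then Oyelaran and Dimitriou (Major General).
Among Espinoza, Eriksen, Moreau, Harlow and Baptiste, a combat-command-badge holder before not a combat-command-badge holder: Espinoza (a combat-command-badge holder) before Eriksen, Moreau, Harlow and Baptiste (not a combat-command-badge holder).
Among Eriksen, Moreau, Harlow and Baptiste, by date of commissioning (earlier first): Eriksen and Moreau (17 Dec 1999) before Harlow and Baptiste (10 Dec 2007).
Eriksen and Moreau both have total federal service 18 years, so the next rule applies.
Among Eriksen and Moreau, by lineal number (lower first): Eriksen (121) before Moreau (697).
Harlow and Baptiste both have total federal service 10 years, so the next rule applies.
Among Harlow and Baptiste, by lineal number (lower first): Harlow (444) before Baptiste (698).
Oyelaran and Dimitriou are each not a combat-command-badge holder, so the next rule applies.
Oyelaran and Dimitriou both have date of commissioning 25 Jan 2001, so the next rule applies.
Oyelaran and Dimitriou both have total federal service 8 years, so the next rule applies.
Among Oyelaran and Dimitriou, by lineal number (lower first): Oyelaran (599) before Dimitriou (619).
Order: Espinoza, Eriksen, Moreau, Harlow, Baptiste, Oyelaran, Dimitriou.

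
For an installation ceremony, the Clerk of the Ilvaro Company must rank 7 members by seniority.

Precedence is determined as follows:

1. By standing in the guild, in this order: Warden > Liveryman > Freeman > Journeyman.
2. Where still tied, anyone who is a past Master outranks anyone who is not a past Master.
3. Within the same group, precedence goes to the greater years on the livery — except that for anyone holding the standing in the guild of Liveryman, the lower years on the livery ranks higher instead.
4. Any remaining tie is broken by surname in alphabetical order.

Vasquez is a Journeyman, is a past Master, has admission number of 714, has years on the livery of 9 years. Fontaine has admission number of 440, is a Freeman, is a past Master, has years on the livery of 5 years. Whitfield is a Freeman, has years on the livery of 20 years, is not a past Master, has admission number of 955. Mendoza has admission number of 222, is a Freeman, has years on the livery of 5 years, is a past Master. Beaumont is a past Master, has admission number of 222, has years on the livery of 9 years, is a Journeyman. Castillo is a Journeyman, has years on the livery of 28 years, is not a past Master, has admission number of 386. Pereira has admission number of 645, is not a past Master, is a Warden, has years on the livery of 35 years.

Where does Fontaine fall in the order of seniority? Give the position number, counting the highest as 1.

By standing in the guild: Pereira (Warden); then Fontaine, Mendoza and Whitfield (Freeman); then Beaumont, Vasquez and Castillo (Journeyman).
Among Fontaine, Mendoza and Whitfield, a past Master before not a past Master: Fontaine and Mendoza (a past Master) before Whitfield (not a past Master).
Fontaine and Mendoza both have years on the livery 5 years, so the next rule applies.
Among Fontaine and Mendoza, alphabetically by surname: Fontaine before Mendoza.
Among Beaumont, Vasquez and Castillo, a past Master before not a past Master: Beaumont and Vasquez (a past Master) before Castillo (not a past Master).
Beaumont and Vasquez both have years on the livery 9 years, so the next rule applies.
Among Beaumont and Vasquez, alphabetically by surname: Beaumont before Vasquez.
Order: Pereira, Fontaine, Mendoza, Whitfield, Beaumont, Vasquez, Castillo. So position 2.

2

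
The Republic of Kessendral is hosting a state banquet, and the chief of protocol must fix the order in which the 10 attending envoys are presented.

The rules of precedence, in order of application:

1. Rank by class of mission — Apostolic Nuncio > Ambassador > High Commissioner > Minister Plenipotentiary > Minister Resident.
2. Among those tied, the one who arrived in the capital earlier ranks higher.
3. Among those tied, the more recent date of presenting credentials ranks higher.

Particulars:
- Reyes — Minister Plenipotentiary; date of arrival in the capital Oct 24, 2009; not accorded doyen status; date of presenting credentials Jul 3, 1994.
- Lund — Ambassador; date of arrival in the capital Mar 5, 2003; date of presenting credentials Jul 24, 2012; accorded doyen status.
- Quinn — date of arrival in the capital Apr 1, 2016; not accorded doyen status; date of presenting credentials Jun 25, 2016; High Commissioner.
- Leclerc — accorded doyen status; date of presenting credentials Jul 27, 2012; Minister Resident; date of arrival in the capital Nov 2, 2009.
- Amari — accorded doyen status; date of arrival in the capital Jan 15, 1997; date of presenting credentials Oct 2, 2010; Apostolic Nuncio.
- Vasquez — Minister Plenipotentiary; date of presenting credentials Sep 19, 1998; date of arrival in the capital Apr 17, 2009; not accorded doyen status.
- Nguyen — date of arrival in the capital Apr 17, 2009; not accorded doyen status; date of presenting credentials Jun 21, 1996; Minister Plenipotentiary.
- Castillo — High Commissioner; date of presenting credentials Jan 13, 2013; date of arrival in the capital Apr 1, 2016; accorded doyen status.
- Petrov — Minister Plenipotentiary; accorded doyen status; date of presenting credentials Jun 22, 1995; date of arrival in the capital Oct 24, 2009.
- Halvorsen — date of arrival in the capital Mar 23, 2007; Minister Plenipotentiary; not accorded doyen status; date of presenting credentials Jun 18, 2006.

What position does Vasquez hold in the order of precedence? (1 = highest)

6

By class of mission: Amari (Apostolic Nuncio); then Lund (Ambassador); then Quinn and Castillo (High Commissioner); then Halvorsen, Vasquez, Nguyen, Petrov and Reyes (Minister Plenipotentiary); then Leclerc (Minister Resident).
Quinn and Castillo both have date of arrival in the capital Apr 1, 2016, so the next rule applies.
Among Quinn and Castillo, by date of presenting credentials (later first): Quinn (Jun 25, 2016) before Castillo (Jan 13, 2013).
Among Halvorsen, Vasquez, Nguyen, Petrov and Reyes, by date of arrival in the capital (earlier first): Halvorsen (Mar 23, 2007) before Vasquez and Nguyen (Apr 17, 2009) before Petrov and Reyes (Oct 24, 2009).
Among Vasquez and Nguyen, by date of presenting credentials (later first): Vasquez (Sep 19, 1998) before Nguyen (Jun 21, 1996).
Among Petrov and Reyes, by date of presenting credentials (later first): Petrov (Jun 22, 1995) before Reyes (Jul 3, 1994).
Order: Amari, Lund, Quinn, Castillo, Halvorsen, Vasquez, Nguyen, Petrov, Reyes, Leclerc. So position 6.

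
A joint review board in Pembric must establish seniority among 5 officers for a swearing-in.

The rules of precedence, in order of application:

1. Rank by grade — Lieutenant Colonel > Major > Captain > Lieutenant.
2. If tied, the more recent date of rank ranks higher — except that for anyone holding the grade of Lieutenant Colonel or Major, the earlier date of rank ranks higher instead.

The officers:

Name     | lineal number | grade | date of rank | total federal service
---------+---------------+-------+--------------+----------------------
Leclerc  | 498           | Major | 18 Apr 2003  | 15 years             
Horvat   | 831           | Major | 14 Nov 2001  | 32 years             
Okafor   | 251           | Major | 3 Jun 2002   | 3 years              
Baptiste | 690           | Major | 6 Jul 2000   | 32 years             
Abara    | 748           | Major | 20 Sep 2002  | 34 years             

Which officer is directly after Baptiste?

Horvat

By grade: Baptiste, Horvat, Okafor, Abara and Leclerc (Major).
Among Baptiste, Horvat, Okafor, Abara and Leclerc, by date of rank (earlier first) (reversed rule for this group): Baptiste (6 Jul 2000) before Horvat (14 Nov 2001) before Okafor (3 Jun 2002) before Abara (20 Sep 2002) before Leclerc (18 Apr 2003).
Order: Baptiste, Horvat, Okafor, Abara, Leclerc.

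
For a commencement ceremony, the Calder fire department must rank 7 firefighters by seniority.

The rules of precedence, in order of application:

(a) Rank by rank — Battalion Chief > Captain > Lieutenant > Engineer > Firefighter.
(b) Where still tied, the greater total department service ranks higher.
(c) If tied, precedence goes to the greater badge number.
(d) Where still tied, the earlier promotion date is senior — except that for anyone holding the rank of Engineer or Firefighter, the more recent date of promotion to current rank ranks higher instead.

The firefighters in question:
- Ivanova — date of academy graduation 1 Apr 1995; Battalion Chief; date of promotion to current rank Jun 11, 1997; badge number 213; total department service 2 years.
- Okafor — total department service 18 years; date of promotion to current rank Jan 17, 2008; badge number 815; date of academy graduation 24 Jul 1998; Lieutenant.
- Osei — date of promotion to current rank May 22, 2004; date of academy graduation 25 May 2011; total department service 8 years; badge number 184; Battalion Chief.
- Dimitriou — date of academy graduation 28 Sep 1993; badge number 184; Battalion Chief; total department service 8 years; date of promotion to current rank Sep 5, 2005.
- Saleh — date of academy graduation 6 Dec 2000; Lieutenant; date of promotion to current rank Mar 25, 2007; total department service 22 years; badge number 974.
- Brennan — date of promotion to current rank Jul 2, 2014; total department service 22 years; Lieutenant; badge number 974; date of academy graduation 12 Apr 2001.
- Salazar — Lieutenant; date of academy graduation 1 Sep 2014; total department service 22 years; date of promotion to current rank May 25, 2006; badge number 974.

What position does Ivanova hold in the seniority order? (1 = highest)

By rank: Osei, Dimitriou and Ivanova (Battalion Chief); then Salazar, Saleh, Brennan and Okafor (Lieutenant).
Among Osei, Dimitriou and Ivanova, by total department service (higher first): Osei and Dimitriou (8 years) before Ivanova (2 years).
Osei and Dimitriou both have badge number 184, so the next rule applies.
Among Osei and Dimitriou, by date of promotion to current rank (earlier first): Osei (May 22, 2004) before Dimitriou (Sep 5, 2005).
Among Salazar, Saleh, Brennan and Okafor, by total department service (higher first): Salazar, Saleh and Brennan (22 years) before Okafor (18 years).
Salazar, Saleh and Brennan all have badge number 974, so the next rule applies.
Among Salazar, Saleh and Brennan, by date of promotion to current rank (earlier first): Salazar (May 25, 2006) before Saleh (Mar 25, 2007) before Brennan (Jul 2, 2014).
Order: Osei, Dimitriou, Ivanova, Salazar, Saleh, Brennan, Okafor. So position 3.

3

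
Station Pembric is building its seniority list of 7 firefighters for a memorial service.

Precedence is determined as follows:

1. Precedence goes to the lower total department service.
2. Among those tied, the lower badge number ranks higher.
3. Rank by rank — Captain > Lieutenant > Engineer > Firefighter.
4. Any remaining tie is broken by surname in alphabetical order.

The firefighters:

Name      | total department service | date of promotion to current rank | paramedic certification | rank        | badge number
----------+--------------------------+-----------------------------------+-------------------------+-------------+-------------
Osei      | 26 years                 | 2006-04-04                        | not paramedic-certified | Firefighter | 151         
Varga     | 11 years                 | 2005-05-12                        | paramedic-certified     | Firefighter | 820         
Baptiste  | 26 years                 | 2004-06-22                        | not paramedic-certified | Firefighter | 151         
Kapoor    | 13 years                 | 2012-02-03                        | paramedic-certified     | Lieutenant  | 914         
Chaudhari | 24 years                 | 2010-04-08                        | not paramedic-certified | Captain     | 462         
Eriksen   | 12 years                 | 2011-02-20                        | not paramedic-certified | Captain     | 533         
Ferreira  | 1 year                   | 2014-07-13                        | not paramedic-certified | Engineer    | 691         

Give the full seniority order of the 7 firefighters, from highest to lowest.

By total department service (lower first): Ferreira (1 year); then Varga (11 years); then Eriksen (12 years); then Kapoor (13 years); then Chaudhari (24 years); then Baptiste and Osei (both 26 years).
Baptiste and Osei both have badge number 151, so the next rule applies.
Baptiste and Osei are each Firefighter, so the next rule applies.
Among Baptiste and Osei, alphabetically by surname: Baptiste before Osei.
Full order: Ferreira, Varga, Eriksen, Kapoor, Chaudhari, Baptiste, Osei.

Ferreira, Varga, Eriksen, Kapoor, Chaudhari, Baptiste, Osei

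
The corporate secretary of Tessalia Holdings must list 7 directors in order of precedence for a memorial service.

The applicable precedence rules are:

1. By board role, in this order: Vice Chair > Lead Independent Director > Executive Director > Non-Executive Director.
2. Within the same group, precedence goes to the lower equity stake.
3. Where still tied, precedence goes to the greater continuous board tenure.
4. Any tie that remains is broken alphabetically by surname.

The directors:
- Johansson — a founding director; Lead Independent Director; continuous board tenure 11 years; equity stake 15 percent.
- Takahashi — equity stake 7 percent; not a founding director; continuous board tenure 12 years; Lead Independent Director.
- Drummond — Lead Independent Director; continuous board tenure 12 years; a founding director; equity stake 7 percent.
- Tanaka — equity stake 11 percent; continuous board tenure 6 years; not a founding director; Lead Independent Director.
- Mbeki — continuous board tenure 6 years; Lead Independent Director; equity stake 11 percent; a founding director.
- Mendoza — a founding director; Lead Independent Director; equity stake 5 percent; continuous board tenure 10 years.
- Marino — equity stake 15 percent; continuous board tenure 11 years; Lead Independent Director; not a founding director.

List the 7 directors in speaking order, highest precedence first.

By board role: Mendoza, Drummond, Takahashi, Mbeki, Tanaka, Johansson and Marino (Lead Independent Director).
Among Mendoza, Drummond, Takahashi, Mbeki, Tanaka, Johansson and Marino, by equity stake (lower first): Mendoza (5 percent) before Drummond and Takahashi (7 percent) before Mbeki and Tanaka (11 percent) before Johansson and Marino (15 percent).
Drummond and Takahashi both have continuous board tenure 12 years, so the next rule applies.
Among Drummond and Takahashi, alphabetically by surname: Drummond before Takahashi.
Mbeki and Tanaka both have continuous board tenure 6 years, so the next rule applies.
Among Mbeki and Tanaka, alphabetically by surname: Mbeki before Tanaka.
Johansson and Marino both have continuous board tenure 11 years, so the next rule applies.
Among Johansson and Marino, alphabetically by surname: Johansson before Marino.
Full order: Mendoza, Drummond, Takahashi, Mbeki, Tanaka, Johansson, Marino.

Mendoza, Drummond, Takahashi, Mbeki, Tanaka, Johansson, Marino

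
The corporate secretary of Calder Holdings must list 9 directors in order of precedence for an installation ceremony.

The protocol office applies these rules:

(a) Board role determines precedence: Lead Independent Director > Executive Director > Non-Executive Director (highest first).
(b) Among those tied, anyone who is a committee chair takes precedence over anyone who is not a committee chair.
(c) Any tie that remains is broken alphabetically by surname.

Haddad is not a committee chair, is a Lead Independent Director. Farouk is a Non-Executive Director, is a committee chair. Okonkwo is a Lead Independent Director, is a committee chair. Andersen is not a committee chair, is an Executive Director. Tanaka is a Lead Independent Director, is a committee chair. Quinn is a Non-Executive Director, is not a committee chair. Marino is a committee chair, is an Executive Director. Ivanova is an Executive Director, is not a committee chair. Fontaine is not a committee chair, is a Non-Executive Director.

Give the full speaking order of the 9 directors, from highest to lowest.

Okonkwo, Tanaka, Haddad, Marino, Andersen, Ivanova, Farouk, Fontaine, Quinn

By board role: Okonkwo, Tanaka and Haddad (Lead Independent Director); then Marino, Andersen and Ivanova (Executive Director); then Farouk, Fontaine and Quinn (Non-Executive Director).
Among Okonkwo, Tanaka and Haddad, a committee chair before not a committee chair: Okonkwo and Tanaka (a committee chair) before Haddad (not a committee chair).
Among Okonkwo and Tanaka, alphabetically by surname: Okonkwo before Tanaka.
Among Marino, Andersen and Ivanova, a committee chair before not a committee chair: Marino (a committee chair) before Andersen and Ivanova (not a committee chair).
Among Andersen and Ivanova, alphabetically by surname: Andersen before Ivanova.
Among Farouk, Fontaine and Quinn, a committee chair before not a committee chair: Farouk (a committee chair) before Fontaine and Quinn (not a committee chair).
Among Fontaine and Quinn, alphabetically by surname: Fontaine before Quinn.
Full order: Okonkwo, Tanaka, Haddad, Marino, Andersen, Ivanova, Farouk, Fontaine, Quinn.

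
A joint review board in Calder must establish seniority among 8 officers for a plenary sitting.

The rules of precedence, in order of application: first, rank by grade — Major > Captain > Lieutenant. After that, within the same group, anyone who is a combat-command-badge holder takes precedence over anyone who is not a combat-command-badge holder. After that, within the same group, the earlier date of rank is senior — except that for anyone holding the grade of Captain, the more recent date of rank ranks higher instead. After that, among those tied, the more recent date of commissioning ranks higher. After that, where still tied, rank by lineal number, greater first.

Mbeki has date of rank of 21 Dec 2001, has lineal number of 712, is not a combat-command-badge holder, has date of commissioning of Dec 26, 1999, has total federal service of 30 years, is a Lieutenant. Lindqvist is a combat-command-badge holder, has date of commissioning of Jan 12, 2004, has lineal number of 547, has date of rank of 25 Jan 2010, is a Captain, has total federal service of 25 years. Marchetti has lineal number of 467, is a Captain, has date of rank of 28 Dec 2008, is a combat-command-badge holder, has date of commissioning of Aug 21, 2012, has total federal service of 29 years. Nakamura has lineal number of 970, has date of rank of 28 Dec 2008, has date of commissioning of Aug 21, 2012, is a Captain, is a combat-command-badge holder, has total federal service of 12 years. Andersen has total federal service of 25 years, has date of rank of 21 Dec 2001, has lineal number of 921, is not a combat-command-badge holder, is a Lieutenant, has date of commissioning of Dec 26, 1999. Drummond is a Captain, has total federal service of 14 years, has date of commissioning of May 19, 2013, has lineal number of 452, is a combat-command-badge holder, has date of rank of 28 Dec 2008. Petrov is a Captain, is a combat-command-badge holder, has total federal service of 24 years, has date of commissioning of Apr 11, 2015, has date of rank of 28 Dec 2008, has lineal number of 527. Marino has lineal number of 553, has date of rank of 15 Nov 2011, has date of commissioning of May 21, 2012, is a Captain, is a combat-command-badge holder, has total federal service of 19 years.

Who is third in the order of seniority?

Petrov

By grade: Marino, Lindqvist, Petrov, Drummond, Nakamura and Marchetti (Captain); then Andersen and Mbeki (Lieutenant).
Marino, Lindqvist, Petrov, Drummond, Nakamura and Marchetti are each a combat-command-badge holder, so the next rule applies.
Among Marino, Lindqvist, Petrov, Drummond, Nakamura and Marchetti, by date of rank (later first) (reversed rule for this group): Marino (15 Nov 2011) before Lindqvist (25 Jan 2010) before Petrov, Drummond, Nakamura and Marchetti (28 Dec 2008).
Among Petrov, Drummond, Nakamura and Marchetti, by date of commissioning (later first): Petrov (Apr 11, 2015) before Drummond (May 19, 2013) before Nakamura and Marchetti (Aug 21, 2012).
Among Nakamura and Marchetti, by lineal number (higher first): Nakamura (970) before Marchetti (467).
Andersen and Mbeki are each not a combat-command-badge holder, so the next rule applies.
Andersen and Mbeki both have date of rank 21 Dec 2001, so the next rule applies.
Andersen and Mbeki both have date of commissioning Dec 26, 1999, so the next rule applies.
Among Andersen and Mbeki, by lineal number (higher first): Andersen (921) before Mbeki (712).
Order: Marino, Lindqvist, Petrov, Drummond, Nakamura, Marchetti, Andersen, Mbeki.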